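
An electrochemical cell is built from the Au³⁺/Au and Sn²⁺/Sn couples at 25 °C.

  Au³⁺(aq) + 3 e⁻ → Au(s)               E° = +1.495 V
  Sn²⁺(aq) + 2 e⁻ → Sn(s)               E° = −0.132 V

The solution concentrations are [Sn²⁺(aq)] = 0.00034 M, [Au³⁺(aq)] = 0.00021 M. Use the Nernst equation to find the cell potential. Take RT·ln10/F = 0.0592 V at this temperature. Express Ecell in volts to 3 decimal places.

The Au³⁺/Au couple has the more positive E°, so it is the cathode; Sn²⁺/Sn is the anode.
E°cell = E°cat − E°an = +1.495 − (−0.132) = +1.627 V; n = 6.
Balancing gives 2 Au³⁺(aq) + 3 Sn(s) → 2 Au(s) + 3 Sn²⁺(aq); hence Q = [Sn²⁺(aq)]^3 / [Au³⁺(aq)]^2 = 0.000891 (log Q = −3.050).
E = E° − (0.0592/n)·log Q = +1.627 − (0.0592/6)(−3.050) = +1.657 V.

+1.657 V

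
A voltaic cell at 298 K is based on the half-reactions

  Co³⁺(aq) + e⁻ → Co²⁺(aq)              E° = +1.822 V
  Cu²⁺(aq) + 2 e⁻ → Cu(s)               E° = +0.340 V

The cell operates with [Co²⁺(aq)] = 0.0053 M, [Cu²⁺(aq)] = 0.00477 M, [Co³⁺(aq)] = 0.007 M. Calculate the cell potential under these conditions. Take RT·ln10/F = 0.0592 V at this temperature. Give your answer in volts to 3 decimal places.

Since E°(Co³⁺/Co²⁺) > E°(Cu²⁺/Cu), Co³⁺/Co²⁺ serves as the cathode.
The standard potential is +1.822 − (+0.340) = +1.482 V and the balanced reaction transfers n = 2 electrons.
Balancing gives 2 Co³⁺(aq) + Cu(s) → 2 Co²⁺(aq) + Cu²⁺(aq); hence Q = ([Co²⁺(aq)]^2·[Cu²⁺(aq)]) / [Co³⁺(aq)]^2 = 0.00273 (log Q = −2.563).
E = E° − (0.0592/n)·log Q = +1.482 − (0.0592/2)(−2.563) = +1.558 V.

+1.558 V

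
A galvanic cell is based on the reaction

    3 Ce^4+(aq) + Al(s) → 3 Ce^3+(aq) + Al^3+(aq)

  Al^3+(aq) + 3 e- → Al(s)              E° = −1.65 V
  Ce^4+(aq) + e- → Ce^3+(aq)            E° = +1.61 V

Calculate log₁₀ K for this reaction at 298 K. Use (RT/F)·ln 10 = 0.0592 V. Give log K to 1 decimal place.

The Ce⁴⁺/Ce³⁺ couple is reduced (cathode); E°cell = +1.61 − (−1.65) = +3.26 V with n = 3.
At equilibrium E = 0, so log K = nE°cell / 0.0592 = (3)(+3.26) / 0.0592 = 165.2.

log K = 165.2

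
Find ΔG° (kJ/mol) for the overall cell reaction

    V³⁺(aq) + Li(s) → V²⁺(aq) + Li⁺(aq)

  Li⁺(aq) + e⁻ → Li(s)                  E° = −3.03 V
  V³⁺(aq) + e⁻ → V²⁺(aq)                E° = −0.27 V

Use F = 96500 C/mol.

In the reaction as written V³⁺(aq) is reduced, so the V³⁺/V²⁺ couple is the cathode and Li⁺/Li is the anode.
E°cell = −0.27 − (−3.03) = +2.76 V; balancing electrons gives n = 1.
ΔG° = −nFE°cell = −(1)(96500)(+2.76) J/mol = −266 kJ/mol.

−266 kJ/mol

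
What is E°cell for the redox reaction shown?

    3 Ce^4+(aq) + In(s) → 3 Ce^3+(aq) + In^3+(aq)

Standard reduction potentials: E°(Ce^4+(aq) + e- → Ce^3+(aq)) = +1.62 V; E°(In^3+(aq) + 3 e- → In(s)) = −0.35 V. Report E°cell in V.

Ce^4+(aq) gains electrons, so the Ce⁴⁺/Ce³⁺ couple is the cathode; the In³⁺/In couple is the anode.
E°cell = E°(cathode) − E°(anode) = +1.62 − (−0.35) = +1.97 V.

+1.97 V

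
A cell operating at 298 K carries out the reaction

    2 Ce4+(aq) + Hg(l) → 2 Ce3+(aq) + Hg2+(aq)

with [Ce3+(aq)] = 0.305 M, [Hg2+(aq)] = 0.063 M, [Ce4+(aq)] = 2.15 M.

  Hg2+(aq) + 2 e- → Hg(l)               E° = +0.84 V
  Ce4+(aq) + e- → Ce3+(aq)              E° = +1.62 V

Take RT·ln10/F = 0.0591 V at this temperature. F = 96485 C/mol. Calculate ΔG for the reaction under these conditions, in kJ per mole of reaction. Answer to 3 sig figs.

−167 kJ/mol

The standard cell potential is +1.62 − (+0.84) = +0.78 V, with n = 2 electrons in the balanced equation.
The reaction quotient is ([Ce3+(aq)]^2·[Hg2+(aq)]) / [Ce4+(aq)]^2 = 0.00127; by Nernst, E = +0.78 − (0.0591/2)(−2.897) = +0.8656 V.
ΔG = −nFE = −(2)(96485)(+0.8656) J/mol = −167 kJ/mol.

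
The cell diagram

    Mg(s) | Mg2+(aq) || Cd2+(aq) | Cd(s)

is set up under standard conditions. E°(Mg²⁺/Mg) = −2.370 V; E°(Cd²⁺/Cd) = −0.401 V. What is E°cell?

+1.969 V

By convention the left-hand electrode in cell notation is the anode (oxidation) and the right-hand electrode is the cathode (reduction).
E°cell = E°(right) − E°(left) = −0.401 − (−2.370) = +1.969 V.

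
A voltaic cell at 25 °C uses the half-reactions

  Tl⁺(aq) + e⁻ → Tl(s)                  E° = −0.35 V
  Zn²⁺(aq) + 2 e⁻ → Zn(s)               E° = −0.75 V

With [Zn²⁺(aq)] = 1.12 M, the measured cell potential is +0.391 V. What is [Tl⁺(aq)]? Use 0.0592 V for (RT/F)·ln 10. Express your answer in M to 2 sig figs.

0.75 M

The Tl⁺/Tl couple has the larger reduction potential, so it is the cathode: E°cell = −0.35 − (−0.75) = +0.40 V and n = 2.
From the Nernst equation, log Q = n(E° − E)/0.0592 = 2·(+0.40 − (+0.391))/0.0592 = 0.304.
The balanced reaction is 2 Tl⁺(aq) + Zn(s) → 2 Tl(s) + Zn²⁺(aq), so Q = [Zn²⁺(aq)] / [Tl⁺(aq)]^2.
Substituting the known concentrations and solving, log [Tl⁺(aq)] = −0.127 and [Tl⁺(aq)] = 0.75 M.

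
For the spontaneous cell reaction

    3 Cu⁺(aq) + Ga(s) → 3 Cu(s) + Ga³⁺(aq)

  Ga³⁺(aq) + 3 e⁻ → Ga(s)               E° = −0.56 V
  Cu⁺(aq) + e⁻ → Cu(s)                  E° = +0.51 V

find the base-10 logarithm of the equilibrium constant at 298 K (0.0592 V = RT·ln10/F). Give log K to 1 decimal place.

log K = 54.2

The Cu⁺/Cu couple is reduced (cathode); E°cell = +0.51 − (−0.56) = +1.07 V with n = 3.
At equilibrium E = 0, so log K = nE°cell / 0.0592 = (3)(+1.07) / 0.0592 = 54.2.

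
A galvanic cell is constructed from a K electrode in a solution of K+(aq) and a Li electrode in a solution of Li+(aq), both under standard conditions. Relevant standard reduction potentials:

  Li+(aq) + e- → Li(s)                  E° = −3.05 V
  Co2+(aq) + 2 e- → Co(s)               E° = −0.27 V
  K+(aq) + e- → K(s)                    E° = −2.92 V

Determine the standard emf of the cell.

+0.13 V

The K⁺/K couple has the higher E°, so K ion is reduced (cathode) and Li is oxidized (anode).
E°cell = E°(cathode) − E°(anode) = −2.92 − (−3.05) = +0.13 V.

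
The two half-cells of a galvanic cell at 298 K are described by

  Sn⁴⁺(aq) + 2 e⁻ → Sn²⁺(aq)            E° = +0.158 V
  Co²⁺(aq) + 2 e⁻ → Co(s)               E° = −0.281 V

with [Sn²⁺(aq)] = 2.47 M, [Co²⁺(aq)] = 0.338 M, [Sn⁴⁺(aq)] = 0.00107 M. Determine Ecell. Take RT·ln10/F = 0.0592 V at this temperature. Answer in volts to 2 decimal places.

Sn⁴⁺/Sn²⁺ is reduced (cathode, E° = +0.158 V) and Co²⁺/Co is oxidized (anode).
The standard potential is +0.158 − (−0.281) = +0.439 V and the balanced reaction transfers n = 2 electrons.
The balanced reaction is Sn⁴⁺(aq) + Co(s) → Sn²⁺(aq) + Co²⁺(aq), so Q = ([Sn²⁺(aq)]·[Co²⁺(aq)]) / [Sn⁴⁺(aq)] = 780 and log Q = 2.892.
By the Nernst equation, E = +0.439 − (0.0592/2)·(2.892) = +0.35 V.

+0.35 V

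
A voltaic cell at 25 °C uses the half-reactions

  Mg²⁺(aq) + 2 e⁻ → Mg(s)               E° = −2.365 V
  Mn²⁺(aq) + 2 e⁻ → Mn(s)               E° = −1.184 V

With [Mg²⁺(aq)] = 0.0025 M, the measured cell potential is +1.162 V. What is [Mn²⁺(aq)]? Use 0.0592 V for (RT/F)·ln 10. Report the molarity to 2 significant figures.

The Mn²⁺/Mn couple has the larger reduction potential, so it is the cathode: E°cell = −1.184 − (−2.365) = +1.181 V and n = 2.
Rearranging E = E° − (0.0592/n)·log Q gives log Q = 2(+1.181 − (+1.162))/0.0592 = 0.642.
The balanced reaction is Mn²⁺(aq) + Mg(s) → Mn(s) + Mg²⁺(aq), so Q = [Mg²⁺(aq)] / [Mn²⁺(aq)].
Solving for the unknown gives log [Mn²⁺(aq)] = −3.244, so [Mn²⁺(aq)] ≈ 0.00057 M.

0.00057 M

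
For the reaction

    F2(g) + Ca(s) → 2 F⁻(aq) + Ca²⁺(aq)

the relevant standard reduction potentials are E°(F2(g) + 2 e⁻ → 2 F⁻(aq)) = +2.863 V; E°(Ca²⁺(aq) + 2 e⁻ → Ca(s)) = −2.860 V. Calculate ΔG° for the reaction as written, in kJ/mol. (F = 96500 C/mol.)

In the reaction as written F2(g) is reduced, so the F₂/F⁻ couple is the cathode and Ca²⁺/Ca is the anode.
E°cell = +2.863 − (−2.860) = +5.723 V; balancing electrons gives n = 2.
ΔG° = −nFE°cell = −(2)(96500)(+5.723) J/mol = −1105 kJ/mol.

−1105 kJ/mol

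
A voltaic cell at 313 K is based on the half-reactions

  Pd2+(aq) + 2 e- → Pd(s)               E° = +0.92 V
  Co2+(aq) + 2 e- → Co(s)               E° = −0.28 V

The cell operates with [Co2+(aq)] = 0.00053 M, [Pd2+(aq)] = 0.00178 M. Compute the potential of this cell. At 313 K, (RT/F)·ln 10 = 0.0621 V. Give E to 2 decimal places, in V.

The Pd²⁺/Pd couple has the more positive E°, so it is the cathode; Co²⁺/Co is the anode.
E°cell = E°cat − E°an = +0.92 − (−0.28) = +1.20 V; n = 2.
Balancing gives Pd2+(aq) + Co(s) → Pd(s) + Co2+(aq); hence Q = [Co2+(aq)] / [Pd2+(aq)] = 0.298 (log Q = −0.526).
By the Nernst equation, E = +1.20 − (0.0621/2)·(−0.526) = +1.22 V.

+1.22 V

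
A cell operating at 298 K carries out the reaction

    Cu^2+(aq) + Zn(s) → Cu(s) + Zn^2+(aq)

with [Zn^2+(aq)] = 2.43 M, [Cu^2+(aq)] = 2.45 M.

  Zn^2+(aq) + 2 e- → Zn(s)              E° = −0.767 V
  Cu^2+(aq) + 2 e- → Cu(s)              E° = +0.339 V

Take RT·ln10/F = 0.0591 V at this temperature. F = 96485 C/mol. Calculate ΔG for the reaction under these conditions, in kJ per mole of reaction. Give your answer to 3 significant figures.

E°cell = +0.339 − (−0.767) = +1.106 V; the balanced reaction transfers n = 2 electrons.
Q = [Zn^2+(aq)] / [Cu^2+(aq)] = 0.992, so log Q = −0.004 and E = +1.106 − (0.0591/2)(−0.004) = +1.1061 V.
Finally ΔG = −nFE = −(2)(96485 C/mol)(+1.1061 V) = −213 kJ/mol.

−213 kJ/mol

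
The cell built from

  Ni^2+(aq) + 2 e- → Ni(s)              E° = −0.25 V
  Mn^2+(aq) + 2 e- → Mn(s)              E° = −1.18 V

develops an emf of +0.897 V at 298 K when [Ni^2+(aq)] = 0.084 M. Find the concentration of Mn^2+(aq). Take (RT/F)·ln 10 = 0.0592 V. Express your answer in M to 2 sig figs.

1.1 M

With Ni²⁺/Ni at the cathode and Mn²⁺/Mn at the anode, E°cell = −0.25 − (−1.18) = +0.93 V (n = 2).
From the Nernst equation, log Q = n(E° − E)/0.0592 = 2·(+0.93 − (+0.897))/0.0592 = 1.115.
For Ni^2+(aq) + Mn(s) → Ni(s) + Mn^2+(aq), the reaction quotient is Q = [Mn^2+(aq)] / [Ni^2+(aq)].
Solving for the unknown gives log [Mn^2+(aq)] = 0.039, so [Mn^2+(aq)] ≈ 1.1 M.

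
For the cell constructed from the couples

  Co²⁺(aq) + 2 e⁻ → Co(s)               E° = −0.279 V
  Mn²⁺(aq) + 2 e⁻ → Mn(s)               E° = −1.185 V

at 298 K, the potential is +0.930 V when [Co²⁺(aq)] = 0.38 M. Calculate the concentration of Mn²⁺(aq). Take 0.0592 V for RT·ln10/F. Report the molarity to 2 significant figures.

0.059 M

The Co²⁺/Co couple has the larger reduction potential, so it is the cathode: E°cell = −0.279 − (−1.185) = +0.906 V and n = 2.
Rearranging E = E° − (0.0592/n)·log Q gives log Q = 2(+0.906 − (+0.930))/0.0592 = −0.811.
Balancing electrons gives Co²⁺(aq) + Mn(s) → Co(s) + Mn²⁺(aq); thus Q = [Mn²⁺(aq)] / [Co²⁺(aq)].
Substituting the known concentrations and solving, log [Mn²⁺(aq)] = −1.231 and [Mn²⁺(aq)] = 0.059 M.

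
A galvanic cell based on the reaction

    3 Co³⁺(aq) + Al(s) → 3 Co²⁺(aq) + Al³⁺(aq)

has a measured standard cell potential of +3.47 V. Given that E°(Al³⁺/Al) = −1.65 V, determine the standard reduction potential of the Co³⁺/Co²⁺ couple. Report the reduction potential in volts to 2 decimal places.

In the reaction as written the Co³⁺/Co²⁺ couple is reduced (cathode) and Al³⁺/Al is oxidized (anode), so E°cell = E°(Co³⁺/Co²⁺) − E°(Al³⁺/Al).
E°(Co³⁺/Co²⁺) = E°cell + E°(anode) = +3.47 + (−1.65) = +1.82 V.

+1.82 V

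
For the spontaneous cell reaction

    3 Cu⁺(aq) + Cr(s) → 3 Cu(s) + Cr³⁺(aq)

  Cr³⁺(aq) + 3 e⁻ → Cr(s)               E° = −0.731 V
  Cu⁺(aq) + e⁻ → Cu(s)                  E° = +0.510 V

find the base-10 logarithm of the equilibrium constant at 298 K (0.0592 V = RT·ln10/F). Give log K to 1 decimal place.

The Cu⁺/Cu couple is reduced (cathode); E°cell = +0.510 − (−0.731) = +1.241 V with n = 3.
At equilibrium E = 0, so log K = nE°cell / 0.0592 = (3)(+1.241) / 0.0592 = 62.9.

log K = 62.9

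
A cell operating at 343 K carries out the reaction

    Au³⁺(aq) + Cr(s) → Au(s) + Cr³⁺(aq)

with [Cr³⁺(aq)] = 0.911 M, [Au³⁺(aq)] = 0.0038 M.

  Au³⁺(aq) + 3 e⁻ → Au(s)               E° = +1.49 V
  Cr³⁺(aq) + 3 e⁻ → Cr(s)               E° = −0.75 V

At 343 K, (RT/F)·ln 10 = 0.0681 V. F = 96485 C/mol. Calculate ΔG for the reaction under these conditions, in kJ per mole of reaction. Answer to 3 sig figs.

The standard cell potential is +1.49 − (−0.75) = +2.24 V, with n = 3 electrons in the balanced equation.
Here Q = [Cr³⁺(aq)] / [Au³⁺(aq)] = 240 (log Q = 2.380), giving E = +2.24 − (0.0681/3)·(2.380) = +2.1860 V.
Finally ΔG = −nFE = −(3)(96485 C/mol)(+2.1860 V) = −633 kJ/mol.

−633 kJ/mol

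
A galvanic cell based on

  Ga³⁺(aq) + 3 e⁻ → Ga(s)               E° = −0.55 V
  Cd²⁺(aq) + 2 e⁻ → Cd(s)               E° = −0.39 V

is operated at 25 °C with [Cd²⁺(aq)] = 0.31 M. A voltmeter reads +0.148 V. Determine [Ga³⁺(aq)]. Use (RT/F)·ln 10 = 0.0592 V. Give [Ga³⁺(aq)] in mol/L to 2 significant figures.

0.70 M

Cd²⁺/Cd is the cathode (higher E°); E°cell = −0.39 − (−0.55) = +0.16 V with n = 6.
Rearranging E = E° − (0.0592/n)·log Q gives log Q = 6(+0.16 − (+0.148))/0.0592 = 1.216.
For 3 Cd²⁺(aq) + 2 Ga(s) → 3 Cd(s) + 2 Ga³⁺(aq), the reaction quotient is Q = [Ga³⁺(aq)]^2 / [Cd²⁺(aq)]^3.
Substituting the known concentrations and solving, log [Ga³⁺(aq)] = −0.155 and [Ga³⁺(aq)] = 0.70 M.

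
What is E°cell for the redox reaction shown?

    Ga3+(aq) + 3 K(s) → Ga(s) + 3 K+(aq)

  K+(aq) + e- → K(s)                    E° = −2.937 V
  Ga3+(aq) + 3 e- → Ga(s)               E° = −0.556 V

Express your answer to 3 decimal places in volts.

In the reaction as written, Ga3+(aq) is reduced (cathode) and K+(aq) is produced by oxidation at the anode.
E°cell = E°(cathode) − E°(anode) = −0.556 − (−2.937) = +2.381 V.
The positive value indicates the reaction is spontaneous as written.

+2.381 V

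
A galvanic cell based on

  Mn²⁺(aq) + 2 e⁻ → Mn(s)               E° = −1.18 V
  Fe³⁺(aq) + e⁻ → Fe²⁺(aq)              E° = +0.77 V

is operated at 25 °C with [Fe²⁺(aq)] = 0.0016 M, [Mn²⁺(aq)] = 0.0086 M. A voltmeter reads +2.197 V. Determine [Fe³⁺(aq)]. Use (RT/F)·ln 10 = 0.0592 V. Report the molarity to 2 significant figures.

The Fe³⁺/Fe²⁺ couple has the larger reduction potential, so it is the cathode: E°cell = +0.77 − (−1.18) = +1.95 V and n = 2.
From the Nernst equation, log Q = n(E° − E)/0.0592 = 2·(+1.95 − (+2.197))/0.0592 = −8.345.
Balancing electrons gives 2 Fe³⁺(aq) + Mn(s) → 2 Fe²⁺(aq) + Mn²⁺(aq); thus Q = ([Fe²⁺(aq)]^2·[Mn²⁺(aq)]) / [Fe³⁺(aq)]^2.
Isolating [Fe³⁺(aq)] in Q = 10^{−8.345} yields log [Fe³⁺(aq)] = 0.344, i.e. 2.2 M.

2.2 M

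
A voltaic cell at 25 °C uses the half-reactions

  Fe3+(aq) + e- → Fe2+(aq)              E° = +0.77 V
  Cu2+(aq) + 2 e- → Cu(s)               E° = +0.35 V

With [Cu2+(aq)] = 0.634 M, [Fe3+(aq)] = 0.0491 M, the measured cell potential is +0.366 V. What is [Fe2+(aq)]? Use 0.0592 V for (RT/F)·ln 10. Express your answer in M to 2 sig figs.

Fe³⁺/Fe²⁺ is the cathode (higher E°); E°cell = +0.77 − (+0.35) = +0.42 V with n = 2.
Rearranging E = E° − (0.0592/n)·log Q gives log Q = 2(+0.42 − (+0.366))/0.0592 = 1.824.
The balanced reaction is 2 Fe3+(aq) + Cu(s) → 2 Fe2+(aq) + Cu2+(aq), so Q = ([Fe2+(aq)]^2·[Cu2+(aq)]) / [Fe3+(aq)]^2.
Substituting the known concentrations and solving, log [Fe2+(aq)] = −0.298 and [Fe2+(aq)] = 0.50 M.

0.50 M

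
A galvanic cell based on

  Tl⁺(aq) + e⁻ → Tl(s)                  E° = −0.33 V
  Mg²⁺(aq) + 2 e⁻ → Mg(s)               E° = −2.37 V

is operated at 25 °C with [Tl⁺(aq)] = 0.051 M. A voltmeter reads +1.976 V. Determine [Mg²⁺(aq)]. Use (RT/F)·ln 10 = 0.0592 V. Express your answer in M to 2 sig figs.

0.38 M

The Tl⁺/Tl couple has the larger reduction potential, so it is the cathode: E°cell = −0.33 − (−2.37) = +2.04 V and n = 2.
From the Nernst equation, log Q = n(E° − E)/0.0592 = 2·(+2.04 − (+1.976))/0.0592 = 2.162.
Balancing electrons gives 2 Tl⁺(aq) + Mg(s) → 2 Tl(s) + Mg²⁺(aq); thus Q = [Mg²⁺(aq)] / [Tl⁺(aq)]^2.
Isolating [Mg²⁺(aq)] in Q = 10^{2.162} yields log [Mg²⁺(aq)] = −0.423, i.e. 0.38 M.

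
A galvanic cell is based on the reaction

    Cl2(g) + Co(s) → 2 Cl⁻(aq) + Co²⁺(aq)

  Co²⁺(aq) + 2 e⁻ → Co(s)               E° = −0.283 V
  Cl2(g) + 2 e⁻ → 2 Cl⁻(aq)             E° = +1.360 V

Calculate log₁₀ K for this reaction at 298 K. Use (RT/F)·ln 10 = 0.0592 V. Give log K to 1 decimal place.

log K = 55.5

The Cl₂/Cl⁻ couple is reduced (cathode); E°cell = +1.360 − (−0.283) = +1.643 V with n = 2.
At equilibrium E = 0, so log K = nE°cell / 0.0592 = (2)(+1.643) / 0.0592 = 55.5.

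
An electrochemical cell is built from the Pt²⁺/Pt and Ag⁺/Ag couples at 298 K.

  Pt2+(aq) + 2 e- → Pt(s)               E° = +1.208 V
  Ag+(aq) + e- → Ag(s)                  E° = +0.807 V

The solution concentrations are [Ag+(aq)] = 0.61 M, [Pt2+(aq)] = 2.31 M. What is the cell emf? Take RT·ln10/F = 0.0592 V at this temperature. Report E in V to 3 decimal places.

Pt²⁺/Pt is reduced (cathode, E° = +1.208 V) and Ag⁺/Ag is oxidized (anode).
E°cell = E°cat − E°an = +1.208 − (+0.807) = +0.401 V; n = 2.
For the overall reaction Pt2+(aq) + 2 Ag(s) → Pt(s) + 2 Ag+(aq), Q = [Ag+(aq)]^2 / [Pt2+(aq)] = 0.161, giving log Q = −0.793.
Applying E = E° − (RT ln10/nF)·log Q gives +0.401 − (0.0592/2)(−0.793) = +0.424 V.

+0.424 V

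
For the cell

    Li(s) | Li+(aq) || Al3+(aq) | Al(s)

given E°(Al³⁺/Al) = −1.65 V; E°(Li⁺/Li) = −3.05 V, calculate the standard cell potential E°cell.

+1.40 V

By convention the left-hand electrode in cell notation is the anode (oxidation) and the right-hand electrode is the cathode (reduction).
E°cell = E°(right) − E°(left) = −1.65 − (−3.05) = +1.40 V.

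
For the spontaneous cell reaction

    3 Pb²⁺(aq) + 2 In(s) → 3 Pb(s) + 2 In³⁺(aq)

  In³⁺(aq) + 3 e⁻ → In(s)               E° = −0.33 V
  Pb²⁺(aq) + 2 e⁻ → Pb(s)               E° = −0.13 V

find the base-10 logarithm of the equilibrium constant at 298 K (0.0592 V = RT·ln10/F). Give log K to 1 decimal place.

log K = 20.3

The Pb²⁺/Pb couple is reduced (cathode); E°cell = −0.13 − (−0.33) = +0.20 V with n = 6.
At equilibrium E = 0, so log K = nE°cell / 0.0592 = (6)(+0.20) / 0.0592 = 20.3.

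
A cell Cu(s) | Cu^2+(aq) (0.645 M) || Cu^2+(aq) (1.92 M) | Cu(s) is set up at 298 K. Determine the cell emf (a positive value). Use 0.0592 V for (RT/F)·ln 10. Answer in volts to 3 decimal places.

0.014 V

For a concentration cell E°cell = 0, since both electrodes use the same couple.
The compartment with the higher Cu^2+(aq) concentration (1.92 M) acts as the cathode; ions are reduced there and produced at the dilute (0.645 M) anode.
With n = 2, Ecell = −(0.0592/2)·log([dilute]/[conc]) = −(0.0592/2)·log(0.645/1.92) = +0.014 V.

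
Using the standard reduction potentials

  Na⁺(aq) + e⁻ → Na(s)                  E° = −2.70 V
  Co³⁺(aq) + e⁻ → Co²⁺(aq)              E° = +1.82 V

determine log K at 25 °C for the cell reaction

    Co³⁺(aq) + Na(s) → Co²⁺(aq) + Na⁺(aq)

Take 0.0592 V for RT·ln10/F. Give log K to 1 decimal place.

log K = 76.4

The Co³⁺/Co²⁺ couple is reduced (cathode); E°cell = +1.82 − (−2.70) = +4.52 V with n = 1.
At equilibrium E = 0, so log K = nE°cell / 0.0592 = (1)(+4.52) / 0.0592 = 76.4.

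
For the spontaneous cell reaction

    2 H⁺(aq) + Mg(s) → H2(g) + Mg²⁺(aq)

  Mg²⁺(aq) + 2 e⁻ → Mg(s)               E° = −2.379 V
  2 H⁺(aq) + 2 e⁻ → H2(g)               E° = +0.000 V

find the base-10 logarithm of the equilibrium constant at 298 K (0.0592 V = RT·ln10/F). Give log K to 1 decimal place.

log K = 80.4

The 2H⁺/H₂ couple is reduced (cathode); E°cell = +0.000 − (−2.379) = +2.379 V with n = 2.
At equilibrium E = 0, so log K = nE°cell / 0.0592 = (2)(+2.379) / 0.0592 = 80.4.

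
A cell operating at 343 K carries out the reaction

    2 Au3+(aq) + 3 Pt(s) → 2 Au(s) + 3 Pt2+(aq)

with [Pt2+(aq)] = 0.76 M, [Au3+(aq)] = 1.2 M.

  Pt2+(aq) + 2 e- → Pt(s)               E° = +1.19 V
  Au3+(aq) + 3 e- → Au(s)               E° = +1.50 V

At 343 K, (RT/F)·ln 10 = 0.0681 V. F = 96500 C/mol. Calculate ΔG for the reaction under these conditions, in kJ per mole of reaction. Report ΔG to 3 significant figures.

−183 kJ/mol

E°cell = +1.50 − (+1.19) = +0.31 V; the balanced reaction transfers n = 6 electrons.
Q = [Pt2+(aq)]^3 / [Au3+(aq)]^2 = 0.305, so log Q = −0.516 and E = +0.31 − (0.0681/6)(−0.516) = +0.3159 V.
Finally ΔG = −nFE = −(6)(96500 C/mol)(+0.3159 V) = −183 kJ/mol.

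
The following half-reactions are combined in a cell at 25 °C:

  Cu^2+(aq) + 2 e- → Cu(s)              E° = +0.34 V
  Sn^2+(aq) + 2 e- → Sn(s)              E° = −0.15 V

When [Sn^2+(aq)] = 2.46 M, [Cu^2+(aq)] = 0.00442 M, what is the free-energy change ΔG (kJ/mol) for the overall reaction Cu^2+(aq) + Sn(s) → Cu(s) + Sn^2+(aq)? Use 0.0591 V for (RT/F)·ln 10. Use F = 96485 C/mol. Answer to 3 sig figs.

−78.9 kJ/mol

With Cu²⁺/Cu reduced at the cathode, E°cell = +0.34 − (−0.15) = +0.49 V and n = 2.
The reaction quotient is [Sn^2+(aq)] / [Cu^2+(aq)] = 557; by Nernst, E = +0.49 − (0.0591/2)(2.746) = +0.4089 V.
Then ΔG = −nFE = −2 × 96485 × +0.4089 J/mol = −78.9 kJ/mol.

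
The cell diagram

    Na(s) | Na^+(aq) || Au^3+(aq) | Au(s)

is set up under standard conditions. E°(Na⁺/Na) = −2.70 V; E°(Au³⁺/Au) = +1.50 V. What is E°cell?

+4.20 V

By convention the left-hand electrode in cell notation is the anode (oxidation) and the right-hand electrode is the cathode (reduction).
E°cell = E°(right) − E°(left) = +1.50 − (−2.70) = +4.20 V.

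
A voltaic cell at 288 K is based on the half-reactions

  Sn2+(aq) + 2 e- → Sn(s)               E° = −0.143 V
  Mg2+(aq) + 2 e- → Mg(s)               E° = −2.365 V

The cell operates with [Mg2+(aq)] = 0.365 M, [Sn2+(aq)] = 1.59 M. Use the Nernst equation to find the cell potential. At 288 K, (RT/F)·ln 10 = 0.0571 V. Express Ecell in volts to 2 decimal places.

+2.24 V

The Sn²⁺/Sn couple has the more positive E°, so it is the cathode; Mg²⁺/Mg is the anode.
E°cell = E°cat − E°an = −0.143 − (−2.365) = +2.222 V; n = 2.
The balanced reaction is Sn2+(aq) + Mg(s) → Sn(s) + Mg2+(aq), so Q = [Mg2+(aq)] / [Sn2+(aq)] = 0.23 and log Q = −0.639.
By the Nernst equation, E = +2.222 − (0.0571/2)·(−0.639) = +2.24 V.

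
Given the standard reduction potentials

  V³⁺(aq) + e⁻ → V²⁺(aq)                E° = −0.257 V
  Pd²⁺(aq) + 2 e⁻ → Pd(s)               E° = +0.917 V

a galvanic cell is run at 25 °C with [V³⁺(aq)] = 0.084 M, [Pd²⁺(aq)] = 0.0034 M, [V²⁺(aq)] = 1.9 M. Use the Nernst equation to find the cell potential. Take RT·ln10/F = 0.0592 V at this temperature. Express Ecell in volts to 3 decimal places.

+1.181 V

Pd²⁺/Pd is reduced (cathode, E° = +0.917 V) and V³⁺/V²⁺ is oxidized (anode).
The standard potential is +0.917 − (−0.257) = +1.174 V and the balanced reaction transfers n = 2 electrons.
The balanced reaction is Pd²⁺(aq) + 2 V²⁺(aq) → Pd(s) + 2 V³⁺(aq), so Q = [V³⁺(aq)]^2 / ([Pd²⁺(aq)]·[V²⁺(aq)]^2) = 0.575 and log Q = −0.240.
Applying E = E° − (RT ln10/nF)·log Q gives +1.174 − (0.0592/2)(−0.240) = +1.181 V.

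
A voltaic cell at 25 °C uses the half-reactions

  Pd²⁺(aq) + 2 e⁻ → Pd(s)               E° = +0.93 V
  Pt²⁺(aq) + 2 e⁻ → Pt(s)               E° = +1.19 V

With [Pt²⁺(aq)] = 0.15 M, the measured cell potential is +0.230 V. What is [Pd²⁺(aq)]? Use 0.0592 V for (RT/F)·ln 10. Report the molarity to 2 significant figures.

Pt²⁺/Pt is the cathode (higher E°); E°cell = +1.19 − (+0.93) = +0.26 V with n = 2.
Rearranging E = E° − (0.0592/n)·log Q gives log Q = 2(+0.26 − (+0.230))/0.0592 = 1.014.
Balancing electrons gives Pt²⁺(aq) + Pd(s) → Pt(s) + Pd²⁺(aq); thus Q = [Pd²⁺(aq)] / [Pt²⁺(aq)].
Isolating [Pd²⁺(aq)] in Q = 10^{1.014} yields log [Pd²⁺(aq)] = 0.190, i.e. 1.5 M.

1.5 M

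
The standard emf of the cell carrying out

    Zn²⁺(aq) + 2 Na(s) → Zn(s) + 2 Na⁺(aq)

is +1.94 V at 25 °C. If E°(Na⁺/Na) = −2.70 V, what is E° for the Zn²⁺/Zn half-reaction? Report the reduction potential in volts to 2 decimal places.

In the reaction as written the Zn²⁺/Zn couple is reduced (cathode) and Na⁺/Na is oxidized (anode), so E°cell = E°(Zn²⁺/Zn) − E°(Na⁺/Na).
E°(Zn²⁺/Zn) = E°cell + E°(anode) = +1.94 + (−2.70) = −0.76 V.

−0.76 V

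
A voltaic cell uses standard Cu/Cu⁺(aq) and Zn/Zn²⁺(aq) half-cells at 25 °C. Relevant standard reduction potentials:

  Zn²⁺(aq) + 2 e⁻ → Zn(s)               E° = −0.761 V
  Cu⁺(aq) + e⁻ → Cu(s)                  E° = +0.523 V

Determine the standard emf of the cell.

The Cu⁺/Cu couple has the higher E°, so Cu ion is reduced (cathode) and Zn is oxidized (anode).
E°cell = E°(cathode) − E°(anode) = +0.523 − (−0.761) = +1.284 V.

+1.284 V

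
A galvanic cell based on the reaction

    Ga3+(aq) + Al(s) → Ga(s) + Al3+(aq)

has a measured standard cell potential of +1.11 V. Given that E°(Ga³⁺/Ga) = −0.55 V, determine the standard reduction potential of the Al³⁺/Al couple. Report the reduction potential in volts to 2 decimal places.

In the reaction as written the Ga³⁺/Ga couple is reduced (cathode) and Al³⁺/Al is oxidized (anode), so E°cell = E°(Ga³⁺/Ga) − E°(Al³⁺/Al).
E°(Al³⁺/Al) = E°(cathode) − E°cell = −0.55 − (+1.11) = −1.66 V.

−1.66 V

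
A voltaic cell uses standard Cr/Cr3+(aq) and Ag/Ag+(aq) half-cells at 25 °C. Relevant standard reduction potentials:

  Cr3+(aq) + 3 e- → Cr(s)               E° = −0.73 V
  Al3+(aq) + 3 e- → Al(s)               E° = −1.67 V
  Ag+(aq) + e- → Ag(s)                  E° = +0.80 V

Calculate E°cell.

+1.53 V

The Ag⁺/Ag couple has the higher E°, so Ag ion is reduced (cathode) and Cr is oxidized (anode).
E°cell = E°(cathode) − E°(anode) = +0.80 − (−0.73) = +1.53 V.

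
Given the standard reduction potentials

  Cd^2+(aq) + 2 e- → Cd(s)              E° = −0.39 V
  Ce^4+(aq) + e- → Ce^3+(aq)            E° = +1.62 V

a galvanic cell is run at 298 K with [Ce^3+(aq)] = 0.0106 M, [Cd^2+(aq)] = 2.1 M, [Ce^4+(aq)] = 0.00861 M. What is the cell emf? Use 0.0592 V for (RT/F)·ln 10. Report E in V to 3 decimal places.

+1.995 V

The Ce⁴⁺/Ce³⁺ couple has the more positive E°, so it is the cathode; Cd²⁺/Cd is the anode.
The standard potential is +1.62 − (−0.39) = +2.01 V and the balanced reaction transfers n = 2 electrons.
Balancing gives 2 Ce^4+(aq) + Cd(s) → 2 Ce^3+(aq) + Cd^2+(aq); hence Q = ([Ce^3+(aq)]^2·[Cd^2+(aq)]) / [Ce^4+(aq)]^2 = 3.18 (log Q = 0.503).
E = E° − (0.0592/n)·log Q = +2.01 − (0.0592/2)(0.503) = +1.995 V.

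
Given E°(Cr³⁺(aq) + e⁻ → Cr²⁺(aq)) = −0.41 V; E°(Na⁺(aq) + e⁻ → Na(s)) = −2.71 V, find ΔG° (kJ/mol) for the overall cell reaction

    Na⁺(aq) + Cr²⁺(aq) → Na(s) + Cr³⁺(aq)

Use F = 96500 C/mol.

In the reaction as written Na⁺(aq) is reduced, so the Na⁺/Na couple is the cathode and Cr³⁺/Cr²⁺ is the anode.
E°cell = −2.71 − (−0.41) = −2.30 V; balancing electrons gives n = 1.
ΔG° = −nFE°cell = −(1)(96500)(−2.30) J/mol = +222 kJ/mol.

+222 kJ/mol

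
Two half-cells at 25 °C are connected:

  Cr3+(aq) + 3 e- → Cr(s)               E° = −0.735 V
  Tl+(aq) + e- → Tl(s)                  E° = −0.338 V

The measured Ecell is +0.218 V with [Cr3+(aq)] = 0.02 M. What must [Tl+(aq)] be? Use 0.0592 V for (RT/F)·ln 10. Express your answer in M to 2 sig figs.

Tl⁺/Tl is the cathode (higher E°); E°cell = −0.338 − (−0.735) = +0.397 V with n = 3.
Rearranging E = E° − (0.0592/n)·log Q gives log Q = 3(+0.397 − (+0.218))/0.0592 = 9.071.
The balanced reaction is 3 Tl+(aq) + Cr(s) → 3 Tl(s) + Cr3+(aq), so Q = [Cr3+(aq)] / [Tl+(aq)]^3.
Substituting the known concentrations and solving, log [Tl+(aq)] = −3.590 and [Tl+(aq)] = 0.00026 M.

0.00026 M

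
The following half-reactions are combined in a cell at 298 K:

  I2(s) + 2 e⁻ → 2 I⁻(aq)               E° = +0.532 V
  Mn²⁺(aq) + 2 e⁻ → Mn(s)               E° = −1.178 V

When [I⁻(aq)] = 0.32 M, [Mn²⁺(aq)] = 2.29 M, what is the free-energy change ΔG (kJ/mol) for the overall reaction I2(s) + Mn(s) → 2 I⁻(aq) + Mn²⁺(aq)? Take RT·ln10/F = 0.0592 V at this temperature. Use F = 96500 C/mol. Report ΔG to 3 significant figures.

−334 kJ/mol

With I₂/I⁻ reduced at the cathode, E°cell = +0.532 − (−1.178) = +1.710 V and n = 2.
Q = [I⁻(aq)]^2·[Mn²⁺(aq)] = 0.234, so log Q = −0.630 and E = +1.710 − (0.0592/2)(−0.630) = +1.7286 V.
ΔG = −nFE = −(2)(96500)(+1.7286) J/mol = −334 kJ/mol.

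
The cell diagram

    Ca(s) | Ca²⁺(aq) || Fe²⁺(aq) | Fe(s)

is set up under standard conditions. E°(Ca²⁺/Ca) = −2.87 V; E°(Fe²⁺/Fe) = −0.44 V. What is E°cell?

By convention the left-hand electrode in cell notation is the anode (oxidation) and the right-hand electrode is the cathode (reduction).
E°cell = E°(right) − E°(left) = −0.44 − (−2.87) = +2.43 V.

+2.43 V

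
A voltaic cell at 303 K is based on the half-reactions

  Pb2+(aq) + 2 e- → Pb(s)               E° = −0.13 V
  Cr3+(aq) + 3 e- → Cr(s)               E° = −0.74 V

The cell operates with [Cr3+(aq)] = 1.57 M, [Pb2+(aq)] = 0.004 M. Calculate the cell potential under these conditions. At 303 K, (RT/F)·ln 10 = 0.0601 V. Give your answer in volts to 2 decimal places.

+0.53 V

Since E°(Pb²⁺/Pb) > E°(Cr³⁺/Cr), Pb²⁺/Pb serves as the cathode.
The standard potential is −0.13 − (−0.74) = +0.61 V and the balanced reaction transfers n = 6 electrons.
The balanced reaction is 3 Pb2+(aq) + 2 Cr(s) → 3 Pb(s) + 2 Cr3+(aq), so Q = [Cr3+(aq)]^2 / [Pb2+(aq)]^3 = 3.85×10^7 and log Q = 7.586.
By the Nernst equation, E = +0.61 − (0.0601/6)·(7.586) = +0.53 V.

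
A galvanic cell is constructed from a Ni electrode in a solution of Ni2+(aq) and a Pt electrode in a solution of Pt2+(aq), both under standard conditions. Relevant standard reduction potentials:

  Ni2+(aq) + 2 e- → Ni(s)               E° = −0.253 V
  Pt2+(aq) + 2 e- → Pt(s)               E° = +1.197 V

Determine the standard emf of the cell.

+1.450 V

The Pt²⁺/Pt couple has the higher E°, so Pt ion is reduced (cathode) and Ni is oxidized (anode).
E°cell = E°(cathode) − E°(anode) = +1.197 − (−0.253) = +1.450 V.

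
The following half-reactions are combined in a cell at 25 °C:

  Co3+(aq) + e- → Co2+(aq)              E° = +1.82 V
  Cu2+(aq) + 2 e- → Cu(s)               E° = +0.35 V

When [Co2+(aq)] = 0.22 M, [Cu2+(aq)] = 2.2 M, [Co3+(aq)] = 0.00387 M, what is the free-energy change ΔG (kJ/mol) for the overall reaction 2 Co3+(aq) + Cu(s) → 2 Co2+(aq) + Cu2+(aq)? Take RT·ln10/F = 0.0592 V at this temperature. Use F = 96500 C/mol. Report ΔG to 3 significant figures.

−262 kJ/mol

The standard cell potential is +1.82 − (+0.35) = +1.47 V, with n = 2 electrons in the balanced equation.
The reaction quotient is ([Co2+(aq)]^2·[Cu2+(aq)]) / [Co3+(aq)]^2 = 7.11×10^3; by Nernst, E = +1.47 − (0.0592/2)(3.852) = +1.3560 V.
ΔG = −nFE = −(2)(96500)(+1.3560) J/mol = −262 kJ/mol.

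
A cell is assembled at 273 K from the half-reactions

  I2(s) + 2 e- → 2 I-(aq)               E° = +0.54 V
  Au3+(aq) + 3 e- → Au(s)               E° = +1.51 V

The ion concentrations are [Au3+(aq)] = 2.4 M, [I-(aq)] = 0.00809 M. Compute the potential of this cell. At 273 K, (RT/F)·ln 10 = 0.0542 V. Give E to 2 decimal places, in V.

Au³⁺/Au is reduced (cathode, E° = +1.51 V) and I₂/I⁻ is oxidized (anode).
E°cell = +1.51 − (+0.54) = +0.97 V, with n = 6 electrons transferred.
The balanced reaction is 2 Au3+(aq) + 6 I-(aq) → 2 Au(s) + 3 I2(s), so Q = 1 / ([Au3+(aq)]^2·[I-(aq)]^6) = 6.19×10^11 and log Q = 11.792.
Applying E = E° − (RT ln10/nF)·log Q gives +0.97 − (0.0542/6)(11.792) = +0.86 V.

+0.86 V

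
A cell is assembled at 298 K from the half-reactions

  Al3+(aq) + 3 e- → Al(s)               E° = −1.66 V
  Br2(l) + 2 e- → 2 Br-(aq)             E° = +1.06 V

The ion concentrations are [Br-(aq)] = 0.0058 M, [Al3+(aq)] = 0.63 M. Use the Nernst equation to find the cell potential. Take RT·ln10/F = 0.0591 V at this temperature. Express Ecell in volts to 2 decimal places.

Since E°(Br₂/Br⁻) > E°(Al³⁺/Al), Br₂/Br⁻ serves as the cathode.
E°cell = E°cat − E°an = +1.06 − (−1.66) = +2.72 V; n = 6.
For the overall reaction 3 Br2(l) + 2 Al(s) → 6 Br-(aq) + 2 Al3+(aq), Q = [Br-(aq)]^6·[Al3+(aq)]^2 = 1.51×10^−14, giving log Q = −13.821.
By the Nernst equation, E = +2.72 − (0.0591/6)·(−13.821) = +2.86 V.

+2.86 V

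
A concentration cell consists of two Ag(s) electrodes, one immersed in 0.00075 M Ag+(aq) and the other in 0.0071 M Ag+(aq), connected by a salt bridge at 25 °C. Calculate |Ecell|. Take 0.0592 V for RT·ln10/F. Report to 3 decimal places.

For a concentration cell E°cell = 0, since both electrodes use the same couple.
The compartment with the higher Ag+(aq) concentration (0.0071 M) acts as the cathode; ions are reduced there and produced at the dilute (0.00075 M) anode.
With n = 1, Ecell = −(0.0592/1)·log([dilute]/[conc]) = −(0.0592/1)·log(0.00075/0.0071) = +0.058 V.

0.058 V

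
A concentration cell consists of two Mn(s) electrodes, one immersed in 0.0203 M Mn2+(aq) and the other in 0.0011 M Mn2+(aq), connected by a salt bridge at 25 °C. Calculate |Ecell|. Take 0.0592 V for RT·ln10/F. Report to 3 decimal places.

For a concentration cell E°cell = 0, since both electrodes use the same couple.
The compartment with the higher Mn2+(aq) concentration (0.0203 M) acts as the cathode; ions are reduced there and produced at the dilute (0.0011 M) anode.
With n = 2, Ecell = −(0.0592/2)·log([dilute]/[conc]) = −(0.0592/2)·log(0.0011/0.0203) = +0.037 V.

0.037 V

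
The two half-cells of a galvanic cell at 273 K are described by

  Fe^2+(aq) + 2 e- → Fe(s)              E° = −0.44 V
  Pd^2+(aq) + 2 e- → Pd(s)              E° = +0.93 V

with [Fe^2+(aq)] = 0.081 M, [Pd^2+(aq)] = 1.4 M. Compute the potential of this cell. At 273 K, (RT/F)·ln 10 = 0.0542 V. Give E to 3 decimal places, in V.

+1.404 V

The Pd²⁺/Pd couple has the more positive E°, so it is the cathode; Fe²⁺/Fe is the anode.
E°cell = E°cat − E°an = +0.93 − (−0.44) = +1.37 V; n = 2.
The balanced reaction is Pd^2+(aq) + Fe(s) → Pd(s) + Fe^2+(aq), so Q = [Fe^2+(aq)] / [Pd^2+(aq)] = 0.0579 and log Q = −1.238.
Applying E = E° − (RT ln10/nF)·log Q gives +1.37 − (0.0542/2)(−1.238) = +1.404 V.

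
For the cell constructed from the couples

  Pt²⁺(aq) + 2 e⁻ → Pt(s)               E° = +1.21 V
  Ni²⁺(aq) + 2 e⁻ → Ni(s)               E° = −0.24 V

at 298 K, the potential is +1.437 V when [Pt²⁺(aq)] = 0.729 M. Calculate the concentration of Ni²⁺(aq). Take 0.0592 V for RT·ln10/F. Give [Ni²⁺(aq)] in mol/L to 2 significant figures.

2.0 M

With Pt²⁺/Pt at the cathode and Ni²⁺/Ni at the anode, E°cell = +1.21 − (−0.24) = +1.45 V (n = 2).
Rearranging E = E° − (0.0592/n)·log Q gives log Q = 2(+1.45 − (+1.437))/0.0592 = 0.439.
Balancing electrons gives Pt²⁺(aq) + Ni(s) → Pt(s) + Ni²⁺(aq); thus Q = [Ni²⁺(aq)] / [Pt²⁺(aq)].
Substituting the known concentrations and solving, log [Ni²⁺(aq)] = 0.302 and [Ni²⁺(aq)] = 2.0 M.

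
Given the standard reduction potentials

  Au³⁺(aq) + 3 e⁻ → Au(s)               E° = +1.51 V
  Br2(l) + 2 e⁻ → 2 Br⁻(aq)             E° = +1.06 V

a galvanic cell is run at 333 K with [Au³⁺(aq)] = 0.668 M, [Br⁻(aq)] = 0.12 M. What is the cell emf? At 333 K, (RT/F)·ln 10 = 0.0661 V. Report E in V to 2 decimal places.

Since E°(Au³⁺/Au) > E°(Br₂/Br⁻), Au³⁺/Au serves as the cathode.
E°cell = +1.51 − (+1.06) = +0.45 V, with n = 6 electrons transferred.
For the overall reaction 2 Au³⁺(aq) + 6 Br⁻(aq) → 2 Au(s) + 3 Br2(l), Q = 1 / ([Au³⁺(aq)]^2·[Br⁻(aq)]^6) = 7.51×10^5, giving log Q = 5.875.
Applying E = E° − (RT ln10/nF)·log Q gives +0.45 − (0.0661/6)(5.875) = +0.39 V.

+0.39 V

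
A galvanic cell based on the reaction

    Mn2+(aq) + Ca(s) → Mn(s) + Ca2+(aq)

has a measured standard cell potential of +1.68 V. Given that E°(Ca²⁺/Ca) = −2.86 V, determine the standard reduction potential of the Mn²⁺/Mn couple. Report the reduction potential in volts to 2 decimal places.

−1.18 V

In the reaction as written the Mn²⁺/Mn couple is reduced (cathode) and Ca²⁺/Ca is oxidized (anode), so E°cell = E°(Mn²⁺/Mn) − E°(Ca²⁺/Ca).
E°(Mn²⁺/Mn) = E°cell + E°(anode) = +1.68 + (−2.86) = −1.18 V.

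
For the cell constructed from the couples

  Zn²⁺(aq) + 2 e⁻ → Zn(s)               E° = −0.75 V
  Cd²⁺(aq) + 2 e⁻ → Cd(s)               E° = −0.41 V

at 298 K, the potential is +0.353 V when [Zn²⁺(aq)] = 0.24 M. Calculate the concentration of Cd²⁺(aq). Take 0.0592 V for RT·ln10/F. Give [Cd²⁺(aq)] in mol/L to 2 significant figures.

The Cd²⁺/Cd couple has the larger reduction potential, so it is the cathode: E°cell = −0.41 − (−0.75) = +0.34 V and n = 2.
Rearranging E = E° − (0.0592/n)·log Q gives log Q = 2(+0.34 − (+0.353))/0.0592 = −0.439.
Balancing electrons gives Cd²⁺(aq) + Zn(s) → Cd(s) + Zn²⁺(aq); thus Q = [Zn²⁺(aq)] / [Cd²⁺(aq)].
Isolating [Cd²⁺(aq)] in Q = 10^{−0.439} yields log [Cd²⁺(aq)] = −0.181, i.e. 0.66 M.

0.66 M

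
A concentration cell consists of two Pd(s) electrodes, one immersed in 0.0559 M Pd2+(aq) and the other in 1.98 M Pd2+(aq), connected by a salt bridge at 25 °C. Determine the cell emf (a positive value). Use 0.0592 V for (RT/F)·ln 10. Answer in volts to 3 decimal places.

0.046 V

For a concentration cell E°cell = 0, since both electrodes use the same couple.
The compartment with the higher Pd2+(aq) concentration (1.98 M) acts as the cathode; ions are reduced there and produced at the dilute (0.0559 M) anode.
With n = 2, Ecell = −(0.0592/2)·log([dilute]/[conc]) = −(0.0592/2)·log(0.0559/1.98) = +0.046 V.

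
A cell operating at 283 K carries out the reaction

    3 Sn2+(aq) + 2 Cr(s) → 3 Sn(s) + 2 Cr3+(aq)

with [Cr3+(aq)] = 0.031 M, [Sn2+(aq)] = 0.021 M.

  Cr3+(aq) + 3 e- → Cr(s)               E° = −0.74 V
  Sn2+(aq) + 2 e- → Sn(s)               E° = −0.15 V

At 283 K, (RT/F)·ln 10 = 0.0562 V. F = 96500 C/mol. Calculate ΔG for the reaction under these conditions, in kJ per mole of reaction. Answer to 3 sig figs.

−331 kJ/mol

With Sn²⁺/Sn reduced at the cathode, E°cell = −0.15 − (−0.74) = +0.59 V and n = 6.
Here Q = [Cr3+(aq)]^2 / [Sn2+(aq)]^3 = 104 (log Q = 2.016), giving E = +0.59 − (0.0562/6)·(2.016) = +0.5711 V.
Finally ΔG = −nFE = −(6)(96500 C/mol)(+0.5711 V) = −331 kJ/mol.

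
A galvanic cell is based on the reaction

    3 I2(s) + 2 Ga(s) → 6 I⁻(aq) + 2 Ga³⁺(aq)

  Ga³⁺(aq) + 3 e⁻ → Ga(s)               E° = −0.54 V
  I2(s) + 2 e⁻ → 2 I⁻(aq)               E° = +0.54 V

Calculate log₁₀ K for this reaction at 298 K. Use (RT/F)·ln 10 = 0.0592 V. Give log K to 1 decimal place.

log K = 109.5

The I₂/I⁻ couple is reduced (cathode); E°cell = +0.54 − (−0.54) = +1.08 V with n = 6.
At equilibrium E = 0, so log K = nE°cell / 0.0592 = (6)(+1.08) / 0.0592 = 109.5.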